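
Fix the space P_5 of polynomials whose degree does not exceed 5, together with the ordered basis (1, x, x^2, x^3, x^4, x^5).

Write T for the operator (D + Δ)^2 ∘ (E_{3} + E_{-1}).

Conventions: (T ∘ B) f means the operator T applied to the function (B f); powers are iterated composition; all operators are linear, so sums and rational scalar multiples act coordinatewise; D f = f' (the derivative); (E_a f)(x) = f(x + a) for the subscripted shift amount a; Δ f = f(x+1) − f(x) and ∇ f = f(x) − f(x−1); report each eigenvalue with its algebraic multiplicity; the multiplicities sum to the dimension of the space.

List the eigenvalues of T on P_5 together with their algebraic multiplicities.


image of 1: 0
image of x: 0
image of x^2: 16
image of x^3: 48x + 72
image of x^4: 96x^2 + 288x + 620
image of x^5: 160x^3 + 720x^2 + 3100x + 3580
the matrix is upper triangular; its diagonal is (0, 0, 0, 0, 0, 0)
for a triangular matrix the eigenvalues are the diagonal entries, with algebraic multiplicity their repetition count

λ = 0 (multiplicity 6)


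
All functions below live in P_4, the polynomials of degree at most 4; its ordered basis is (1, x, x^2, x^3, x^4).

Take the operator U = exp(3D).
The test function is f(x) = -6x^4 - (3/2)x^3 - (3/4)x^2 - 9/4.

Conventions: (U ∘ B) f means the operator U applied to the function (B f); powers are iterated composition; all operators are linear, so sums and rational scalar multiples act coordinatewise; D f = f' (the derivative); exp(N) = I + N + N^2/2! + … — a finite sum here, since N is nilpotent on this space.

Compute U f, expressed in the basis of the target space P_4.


g(x) = -6x^4 - (147/2)x^3 - (1353/4)x^2 - 693x - 1071/2

order-1 term: -72x^3 - (27/2)x^2 - (9/2)x
order-2 term: -324x^2 - (81/2)x - 27/4
order-3 term: -648x - 81/2
order-4 term: -486
the series for exp(3D) f terminates at order 4
exp(3D) f = -6x^4 - (147/2)x^3 - (1353/4)x^2 - 693x - 1071/2


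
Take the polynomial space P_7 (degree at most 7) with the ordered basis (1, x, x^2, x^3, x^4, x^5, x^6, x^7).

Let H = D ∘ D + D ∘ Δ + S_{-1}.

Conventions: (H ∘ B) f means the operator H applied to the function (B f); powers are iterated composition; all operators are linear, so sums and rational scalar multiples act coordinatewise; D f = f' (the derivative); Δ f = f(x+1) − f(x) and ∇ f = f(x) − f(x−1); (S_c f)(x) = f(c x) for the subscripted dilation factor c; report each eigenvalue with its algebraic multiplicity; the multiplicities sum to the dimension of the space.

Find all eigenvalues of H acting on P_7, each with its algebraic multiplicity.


image of 1: 1
image of x: -x
image of x^2: x^2 + 4
image of x^3: -x^3 + 12x + 3
image of x^4: x^4 + 24x^2 + 12x + 4
image of x^5: -x^5 + 40x^3 + 30x^2 + 20x + 5
image of x^6: x^6 + 60x^4 + 60x^3 + 60x^2 + 30x + 6
image of x^7: -x^7 + 84x^5 + 105x^4 + 140x^3 + 105x^2 + 42x + 7
the matrix is upper triangular; its diagonal is (1, -1, 1, -1, 1, -1, 1, -1)
for a triangular matrix the eigenvalues are the diagonal entries, with algebraic multiplicity their repetition count

λ = -1 (multiplicity 4), λ = 1 (multiplicity 4)


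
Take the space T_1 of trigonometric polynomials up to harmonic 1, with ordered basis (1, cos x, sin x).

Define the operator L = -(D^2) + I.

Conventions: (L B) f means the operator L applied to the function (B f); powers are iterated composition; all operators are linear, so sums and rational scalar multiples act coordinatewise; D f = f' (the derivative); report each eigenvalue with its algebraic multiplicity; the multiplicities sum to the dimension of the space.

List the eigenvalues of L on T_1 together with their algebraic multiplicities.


λ = 1 (multiplicity 1), λ = 2 (multiplicity 2)

image of 1: 1
image of cos x: 2cos x
image of sin x: 2sin x
the matrix is diagonal; its diagonal is (1, 2, 2)
for a triangular matrix the eigenvalues are the diagonal entries, with algebraic multiplicity their repetition count


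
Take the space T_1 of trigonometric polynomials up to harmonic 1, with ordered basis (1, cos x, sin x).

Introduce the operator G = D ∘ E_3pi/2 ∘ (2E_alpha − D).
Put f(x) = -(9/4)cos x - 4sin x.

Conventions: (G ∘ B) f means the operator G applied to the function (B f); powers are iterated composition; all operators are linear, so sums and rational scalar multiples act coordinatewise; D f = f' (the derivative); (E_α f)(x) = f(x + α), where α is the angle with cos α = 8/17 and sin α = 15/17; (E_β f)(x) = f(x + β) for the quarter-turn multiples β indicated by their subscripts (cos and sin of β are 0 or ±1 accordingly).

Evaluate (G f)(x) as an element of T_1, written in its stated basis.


g(x) = -(88/17)cos x - (139/68)sin x

E_alpha f = -(78/17)cos x + (7/68)sin x
(2E_alpha) f = -(156/17)cos x + (7/34)sin x
D f = -4cos x + (9/4)sin x
(-D) f = 4cos x - (9/4)sin x
(2E_alpha − D) f = -(88/17)cos x - (139/68)sin x
E_3pi/2 (2E_alpha − D) f = (139/68)cos x - (88/17)sin x
D E_3pi/2 (2E_alpha − D) f = -(88/17)cos x - (139/68)sin x


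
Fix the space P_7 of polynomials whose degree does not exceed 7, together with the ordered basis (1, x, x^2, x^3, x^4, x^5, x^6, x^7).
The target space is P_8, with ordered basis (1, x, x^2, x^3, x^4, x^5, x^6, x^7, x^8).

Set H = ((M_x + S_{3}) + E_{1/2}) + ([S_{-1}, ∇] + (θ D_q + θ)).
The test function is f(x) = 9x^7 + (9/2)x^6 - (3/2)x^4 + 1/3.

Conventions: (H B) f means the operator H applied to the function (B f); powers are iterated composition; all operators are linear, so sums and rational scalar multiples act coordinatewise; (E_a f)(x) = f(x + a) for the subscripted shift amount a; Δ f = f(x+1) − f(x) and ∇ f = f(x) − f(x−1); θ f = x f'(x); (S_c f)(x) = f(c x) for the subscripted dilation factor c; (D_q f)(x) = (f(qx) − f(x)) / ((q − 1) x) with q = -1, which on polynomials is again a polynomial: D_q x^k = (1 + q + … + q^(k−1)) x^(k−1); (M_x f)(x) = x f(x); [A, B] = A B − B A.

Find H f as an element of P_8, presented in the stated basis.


M_x f = 9x^8 + (9/2)x^7 - (3/2)x^5 + (1/3)x
S_{3} f = 19683x^7 + (6561/2)x^6 - (243/2)x^4 + 1/3
(M_x + S_{3}) f = 9x^8 + (39375/2)x^7 + (6561/2)x^6 - (3/2)x^5 - (243/2)x^4 + (1/3)x + 1/3
E_{1/2} f = 9x^7 + 36x^6 + (243/4)x^5 + (219/4)x^4 + (447/16)x^3 + (63/8)x^2 + (69/64)x + 73/192
((M_x + S_{3}) + E_{1/2}) f = 9x^8 + (39393/2)x^7 + (6633/2)x^6 + (237/4)x^5 - (267/4)x^4 + (447/16)x^3 + (63/8)x^2 + (271/192)x + 137/192
∇ f = 63x^6 - 162x^5 + (495/2)x^4 - 231x^3 + (261/2)x^2 - 42x + 6
S_{-1} ∇ f = 63x^6 + 162x^5 + (495/2)x^4 + 231x^3 + (261/2)x^2 + 42x + 6
S_{-1} f = -9x^7 + (9/2)x^6 - (3/2)x^4 + 1/3
∇ S_{-1} f = -63x^6 + 216x^5 - (765/2)x^4 + 399x^3 - (495/2)x^2 + 84x - 12
[S_{-1}, ∇] f = 126x^6 - 54x^5 + 630x^4 - 168x^3 + 378x^2 - 42x + 18
D_q f = 9x^6
θ D_q f = 54x^6
θ f = 63x^7 + 27x^6 - 6x^4
(θ D_q + θ) f = 63x^7 + 81x^6 - 6x^4
([S_{-1}, ∇] + (θ D_q + θ)) f = 63x^7 + 207x^6 - 54x^5 + 624x^4 - 168x^3 + 378x^2 - 42x + 18
(((M_x + S_{3}) + E_{1/2}) + ([S_{-1}, ∇] + (θ D_q + θ))) f = 9x^8 + (39519/2)x^7 + (7047/2)x^6 + (21/4)x^5 + (2229/4)x^4 - (2241/16)x^3 + (3087/8)x^2 - (7793/192)x + 3593/192

g(x) = 9x^8 + (39519/2)x^7 + (7047/2)x^6 + (21/4)x^5 + (2229/4)x^4 - (2241/16)x^3 + (3087/8)x^2 - (7793/192)x + 3593/192


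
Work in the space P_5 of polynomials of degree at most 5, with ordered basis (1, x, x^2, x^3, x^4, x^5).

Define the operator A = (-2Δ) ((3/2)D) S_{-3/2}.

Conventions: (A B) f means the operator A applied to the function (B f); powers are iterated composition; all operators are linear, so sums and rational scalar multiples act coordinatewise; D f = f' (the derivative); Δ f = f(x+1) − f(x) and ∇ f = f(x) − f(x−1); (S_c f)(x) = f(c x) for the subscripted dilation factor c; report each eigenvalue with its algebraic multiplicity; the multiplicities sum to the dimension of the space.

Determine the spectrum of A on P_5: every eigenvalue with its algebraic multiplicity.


image of 1: 0
image of x: 0
image of x^2: -27/2
image of x^3: (243/4)x + 243/8
image of x^4: -(729/4)x^2 - (729/4)x - 243/4
image of x^5: (3645/8)x^3 + (10935/16)x^2 + (3645/8)x + 3645/32
the matrix is upper triangular; its diagonal is (0, 0, 0, 0, 0, 0)
for a triangular matrix the eigenvalues are the diagonal entries, with algebraic multiplicity their repetition count

λ = 0 (multiplicity 6)


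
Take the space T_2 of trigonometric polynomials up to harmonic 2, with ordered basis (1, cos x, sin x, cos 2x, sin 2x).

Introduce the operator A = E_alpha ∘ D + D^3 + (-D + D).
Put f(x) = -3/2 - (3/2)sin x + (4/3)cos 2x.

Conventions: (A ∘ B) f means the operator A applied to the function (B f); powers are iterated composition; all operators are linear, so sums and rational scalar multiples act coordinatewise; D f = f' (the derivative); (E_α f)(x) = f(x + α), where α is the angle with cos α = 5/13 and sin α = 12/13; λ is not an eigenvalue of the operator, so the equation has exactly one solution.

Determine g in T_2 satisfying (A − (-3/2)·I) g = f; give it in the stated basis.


write g with unknown coordinates in the stated basis and equate coefficients in (A − (-3/2)·I) g = f
solving from the highest basis element down gives g = -1 - (48/37)cos x - (45/37)sin x + (8/6649)cos 2x - (8480/59841)sin 2x
check: A g = (72/37)cos x + (12/37)sin x + (26560/19947)cos 2x + (4240/19947)sin 2x
so A g − (-3/2)·g = -3/2 - (3/2)sin x + (4/3)cos 2x = f ✓

g(x) = -1 - (48/37)cos x - (45/37)sin x + (8/6649)cos 2x - (8480/59841)sin 2x


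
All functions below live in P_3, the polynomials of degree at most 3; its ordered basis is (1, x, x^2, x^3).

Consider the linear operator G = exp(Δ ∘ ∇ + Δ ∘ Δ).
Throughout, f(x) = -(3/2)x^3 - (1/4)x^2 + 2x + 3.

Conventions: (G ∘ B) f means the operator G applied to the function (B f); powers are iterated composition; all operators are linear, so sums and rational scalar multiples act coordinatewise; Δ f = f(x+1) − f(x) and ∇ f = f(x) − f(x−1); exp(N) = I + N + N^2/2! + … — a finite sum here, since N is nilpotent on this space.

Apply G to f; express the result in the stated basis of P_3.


order-1 term: -18x - 10
the series for exp(Δ ∘ ∇ + Δ ∘ Δ) f terminates at order 1
exp(Δ ∘ ∇ + Δ ∘ Δ) f = -(3/2)x^3 - (1/4)x^2 - 16x - 7

g(x) = -(3/2)x^3 - (1/4)x^2 - 16x - 7


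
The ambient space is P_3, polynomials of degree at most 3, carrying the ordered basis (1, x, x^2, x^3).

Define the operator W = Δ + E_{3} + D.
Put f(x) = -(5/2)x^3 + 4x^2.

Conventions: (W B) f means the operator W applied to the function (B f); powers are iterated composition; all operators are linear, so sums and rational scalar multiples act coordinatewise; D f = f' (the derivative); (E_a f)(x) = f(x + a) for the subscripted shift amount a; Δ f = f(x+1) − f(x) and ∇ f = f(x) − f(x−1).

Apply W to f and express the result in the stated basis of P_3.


g(x) = -(5/2)x^3 - (67/2)x^2 - 35x - 30

Δ f = -(15/2)x^2 + (1/2)x + 3/2
E_{3} f = -(5/2)x^3 - (37/2)x^2 - (87/2)x - 63/2
D f = -(15/2)x^2 + 8x
(Δ + E_{3} + D) f = -(5/2)x^3 - (67/2)x^2 - 35x - 30


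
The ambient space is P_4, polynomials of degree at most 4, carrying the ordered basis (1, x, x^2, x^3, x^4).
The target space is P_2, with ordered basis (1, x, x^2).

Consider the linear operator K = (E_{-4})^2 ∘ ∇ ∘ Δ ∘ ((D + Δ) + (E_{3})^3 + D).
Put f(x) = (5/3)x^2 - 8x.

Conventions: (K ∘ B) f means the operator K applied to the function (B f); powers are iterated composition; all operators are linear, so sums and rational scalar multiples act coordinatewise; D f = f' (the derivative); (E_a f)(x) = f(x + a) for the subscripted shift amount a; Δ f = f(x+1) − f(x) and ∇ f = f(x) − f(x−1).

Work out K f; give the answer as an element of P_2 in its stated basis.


D f = (10/3)x - 8
Δ f = (10/3)x - 19/3
(D + Δ) f = (20/3)x - 43/3
E_{3} f = (5/3)x^2 + 2x - 9
E_{3} E_{3} f = (5/3)x^2 + 12x + 12
E_{3} E_{3} E_{3} f = (5/3)x^2 + 22x + 63
D f = (10/3)x - 8
((D + Δ) + (E_{3})^3 + D) f = (5/3)x^2 + 32x + 122/3
Δ ((D + Δ) + (E_{3})^3 + D) f = (10/3)x + 101/3
∇ Δ ((D + Δ) + (E_{3})^3 + D) f = 10/3
E_{-4} (∇ ∘ Δ) ((D + Δ) + (E_{3})^3 + D) f = 10/3
E_{-4} E_{-4} (∇ ∘ Δ) ((D + Δ) + (E_{3})^3 + D) f = 10/3

the image equals g(x) = 10/3


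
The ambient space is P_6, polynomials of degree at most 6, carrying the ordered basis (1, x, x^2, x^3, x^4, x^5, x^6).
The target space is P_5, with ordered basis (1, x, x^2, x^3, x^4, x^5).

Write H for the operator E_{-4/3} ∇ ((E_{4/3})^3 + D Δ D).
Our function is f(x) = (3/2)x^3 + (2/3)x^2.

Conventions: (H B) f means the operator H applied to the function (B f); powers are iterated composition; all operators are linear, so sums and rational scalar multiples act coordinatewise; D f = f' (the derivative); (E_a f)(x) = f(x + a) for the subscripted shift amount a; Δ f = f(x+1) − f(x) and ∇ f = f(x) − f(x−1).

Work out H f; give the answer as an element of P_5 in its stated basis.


E_{4/3} f = (3/2)x^3 + (20/3)x^2 + (88/9)x + 128/27
E_{4/3} E_{4/3} f = (3/2)x^3 + (38/3)x^2 + (320/9)x + 896/27
E_{4/3} E_{4/3} E_{4/3} f = (3/2)x^3 + (56/3)x^2 + (232/3)x + 320/3
D f = (9/2)x^2 + (4/3)x
Δ D f = 9x + 35/6
D Δ D f = 9
((E_{4/3})^3 + D Δ D) f = (3/2)x^3 + (56/3)x^2 + (232/3)x + 347/3
∇ ((E_{4/3})^3 + D Δ D) f = (9/2)x^2 + (197/6)x + 361/6
E_{-4/3} ∇ ((E_{4/3})^3 + D Δ D) f = (9/2)x^2 + (125/6)x + 439/18

g(x) = (9/2)x^2 + (125/6)x + 439/18


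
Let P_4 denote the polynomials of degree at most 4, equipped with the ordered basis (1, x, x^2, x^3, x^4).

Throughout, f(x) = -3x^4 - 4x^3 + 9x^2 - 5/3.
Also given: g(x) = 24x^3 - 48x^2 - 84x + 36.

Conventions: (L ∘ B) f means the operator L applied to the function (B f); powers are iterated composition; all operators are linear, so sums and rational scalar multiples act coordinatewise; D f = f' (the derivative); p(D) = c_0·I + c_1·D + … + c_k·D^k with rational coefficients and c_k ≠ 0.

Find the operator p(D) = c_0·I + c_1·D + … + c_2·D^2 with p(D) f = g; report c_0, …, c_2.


p(D) = -2·D + 2·D^2, i.e. c_0 = 0, c_1 = -2, c_2 = 2

D^0 f = -3x^4 - 4x^3 + 9x^2 - 5/3
D^1 f = -12x^3 - 12x^2 + 18x
D^2 f = -36x^2 - 24x + 18
matching coefficients of g against c_0 f + c_1 Df + … from the top degree down determines the c_i
solution: c_0 = 0, c_1 = -2, c_2 = 2


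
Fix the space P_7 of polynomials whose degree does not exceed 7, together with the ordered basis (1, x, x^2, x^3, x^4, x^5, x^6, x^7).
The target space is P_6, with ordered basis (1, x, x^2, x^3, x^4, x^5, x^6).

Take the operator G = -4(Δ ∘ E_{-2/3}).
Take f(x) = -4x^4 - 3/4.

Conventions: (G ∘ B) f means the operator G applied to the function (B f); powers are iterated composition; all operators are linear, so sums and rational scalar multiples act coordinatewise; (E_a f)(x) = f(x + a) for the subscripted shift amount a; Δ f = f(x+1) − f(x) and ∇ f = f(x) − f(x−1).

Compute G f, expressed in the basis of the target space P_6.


g(x) = 64x^3 - 32x^2 + (64/3)x - 80/27

E_{-2/3} f = -4x^4 + (32/3)x^3 - (32/3)x^2 + (128/27)x - 499/324
Δ E_{-2/3} f = -16x^3 + 8x^2 - (16/3)x + 20/27
(-4(Δ ∘ E_{-2/3})) f = 64x^3 - 32x^2 + (64/3)x - 80/27


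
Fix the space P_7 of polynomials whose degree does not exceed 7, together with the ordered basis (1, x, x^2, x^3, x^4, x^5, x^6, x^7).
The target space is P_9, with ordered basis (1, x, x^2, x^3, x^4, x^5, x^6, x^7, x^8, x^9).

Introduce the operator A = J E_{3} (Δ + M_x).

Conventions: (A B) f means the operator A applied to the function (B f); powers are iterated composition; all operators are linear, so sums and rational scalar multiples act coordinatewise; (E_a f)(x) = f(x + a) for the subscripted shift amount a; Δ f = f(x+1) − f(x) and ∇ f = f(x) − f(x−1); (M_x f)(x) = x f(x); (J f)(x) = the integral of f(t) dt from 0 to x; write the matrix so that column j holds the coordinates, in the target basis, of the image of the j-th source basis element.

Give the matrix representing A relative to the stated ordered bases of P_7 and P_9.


the matrix is [[0, 0, 0, 0, 0, 0, 0, 0]; [3, 10, 34, 118, 418, 1510, 5554, 20758]; [1/2, 3, 29/2, 129/2, 553/2, 2333/2, 9789/2, 41065/2]; [0, 1/3, 3, 19, 104, 1585/3, 2576, 12271]; [0, 0, 1/4, 3, 47/2, 305/2, 3575/4, 19733/4]; [0, 0, 0, 1/5, 3, 28, 210, 1393]; [0, 0, 0, 0, 1/6, 3, 65/2, 553/2]; [0, 0, 0, 0, 0, 1/7, 3, 37]; [0, 0, 0, 0, 0, 0, 1/8, 3]; [0, 0, 0, 0, 0, 0, 0, 1/9]] (rows listed top to bottom)

image of 1: (1/2)x^2 + 3x
image of x: (1/3)x^3 + 3x^2 + 10x
image of x^2: (1/4)x^4 + 3x^3 + (29/2)x^2 + 34x
image of x^3: (1/5)x^5 + 3x^4 + 19x^3 + (129/2)x^2 + 118x
image of x^4: (1/6)x^6 + 3x^5 + (47/2)x^4 + 104x^3 + (553/2)x^2 + 418x
image of x^5: (1/7)x^7 + 3x^6 + 28x^5 + (305/2)x^4 + (1585/3)x^3 + (2333/2)x^2 + 1510x
image of x^6: (1/8)x^8 + 3x^7 + (65/2)x^6 + 210x^5 + (3575/4)x^4 + 2576x^3 + (9789/2)x^2 + 5554x
image of x^7: (1/9)x^9 + 3x^8 + 37x^7 + (553/2)x^6 + 1393x^5 + (19733/4)x^4 + 12271x^3 + (41065/2)x^2 + 20758x
each image's coordinates form column j of the matrix


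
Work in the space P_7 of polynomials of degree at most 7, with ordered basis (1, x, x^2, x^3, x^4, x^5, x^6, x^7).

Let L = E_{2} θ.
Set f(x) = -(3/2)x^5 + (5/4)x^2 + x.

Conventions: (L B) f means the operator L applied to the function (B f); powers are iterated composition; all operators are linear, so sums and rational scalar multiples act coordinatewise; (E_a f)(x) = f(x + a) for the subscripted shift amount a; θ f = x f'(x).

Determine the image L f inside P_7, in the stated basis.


the result is g(x) = -(15/2)x^5 - 75x^4 - 300x^3 - (1195/2)x^2 - 589x - 228

θ f = -(15/2)x^5 + (5/2)x^2 + x
E_{2} θ f = -(15/2)x^5 - 75x^4 - 300x^3 - (1195/2)x^2 - 589x - 228


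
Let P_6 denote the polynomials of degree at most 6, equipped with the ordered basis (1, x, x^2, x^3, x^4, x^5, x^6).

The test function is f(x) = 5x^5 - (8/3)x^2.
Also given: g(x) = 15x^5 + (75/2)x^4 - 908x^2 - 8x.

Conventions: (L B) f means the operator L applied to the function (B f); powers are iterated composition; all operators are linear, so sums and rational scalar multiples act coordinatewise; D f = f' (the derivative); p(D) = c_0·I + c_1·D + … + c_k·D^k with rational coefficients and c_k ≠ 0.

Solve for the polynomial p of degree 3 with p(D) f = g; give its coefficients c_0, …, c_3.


D^0 f = 5x^5 - (8/3)x^2
D^1 f = 25x^4 - (16/3)x
D^2 f = 100x^3 - 16/3
D^3 f = 300x^2
matching coefficients of g against c_0 f + c_1 Df + … from the top degree down determines the c_i
solution: c_0 = 3, c_1 = 3/2, c_2 = 0, c_3 = -3

c_0 = 3, c_1 = 3/2, c_2 = 0, c_3 = -3


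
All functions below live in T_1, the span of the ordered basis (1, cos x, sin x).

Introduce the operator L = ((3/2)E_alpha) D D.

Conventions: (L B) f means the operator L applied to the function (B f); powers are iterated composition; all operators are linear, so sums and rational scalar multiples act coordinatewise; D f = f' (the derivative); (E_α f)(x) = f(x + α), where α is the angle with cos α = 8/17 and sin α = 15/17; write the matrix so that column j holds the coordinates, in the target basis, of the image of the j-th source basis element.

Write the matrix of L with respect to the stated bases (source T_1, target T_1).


image of 1: 0
image of cos x: -(12/17)cos x + (45/34)sin x
image of sin x: -(45/34)cos x - (12/17)sin x
each image's coordinates form column j of the matrix

the matrix is [[0, 0, 0]; [0, -12/17, -45/34]; [0, 45/34, -12/17]] (rows listed top to bottom)


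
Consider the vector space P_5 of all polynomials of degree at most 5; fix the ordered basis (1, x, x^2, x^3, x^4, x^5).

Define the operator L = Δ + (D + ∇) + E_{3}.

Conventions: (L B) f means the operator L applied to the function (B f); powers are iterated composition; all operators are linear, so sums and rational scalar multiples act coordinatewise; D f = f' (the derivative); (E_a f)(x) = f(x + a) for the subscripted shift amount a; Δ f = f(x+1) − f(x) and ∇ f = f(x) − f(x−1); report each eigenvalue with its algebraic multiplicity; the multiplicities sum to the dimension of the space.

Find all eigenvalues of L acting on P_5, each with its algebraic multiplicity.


image of 1: 1
image of x: x + 6
image of x^2: x^2 + 12x + 9
image of x^3: x^3 + 18x^2 + 27x + 29
image of x^4: x^4 + 24x^3 + 54x^2 + 116x + 81
image of x^5: x^5 + 30x^4 + 90x^3 + 290x^2 + 405x + 245
the matrix is upper triangular; its diagonal is (1, 1, 1, 1, 1, 1)
for a triangular matrix the eigenvalues are the diagonal entries, with algebraic multiplicity their repetition count

λ = 1 (multiplicity 6)


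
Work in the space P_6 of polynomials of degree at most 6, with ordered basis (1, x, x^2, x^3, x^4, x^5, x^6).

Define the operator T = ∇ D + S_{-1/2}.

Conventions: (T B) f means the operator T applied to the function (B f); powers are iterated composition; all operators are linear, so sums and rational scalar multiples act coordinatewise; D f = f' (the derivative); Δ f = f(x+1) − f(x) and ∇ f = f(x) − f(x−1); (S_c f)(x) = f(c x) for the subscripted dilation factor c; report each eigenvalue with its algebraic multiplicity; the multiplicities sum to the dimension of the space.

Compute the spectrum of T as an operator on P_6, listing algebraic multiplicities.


λ = -1/2 (multiplicity 1), λ = -1/8 (multiplicity 1), λ = -1/32 (multiplicity 1), λ = 1/64 (multiplicity 1), λ = 1/16 (multiplicity 1), λ = 1/4 (multiplicity 1), λ = 1 (multiplicity 1)

image of 1: 1
image of x: -(1/2)x
image of x^2: (1/4)x^2 + 2
image of x^3: -(1/8)x^3 + 6x - 3
image of x^4: (1/16)x^4 + 12x^2 - 12x + 4
image of x^5: -(1/32)x^5 + 20x^3 - 30x^2 + 20x - 5
image of x^6: (1/64)x^6 + 30x^4 - 60x^3 + 60x^2 - 30x + 6
the matrix is upper triangular; its diagonal is (1, -1/2, 1/4, -1/8, 1/16, -1/32, 1/64)
for a triangular matrix the eigenvalues are the diagonal entries, with algebraic multiplicity their repetition count


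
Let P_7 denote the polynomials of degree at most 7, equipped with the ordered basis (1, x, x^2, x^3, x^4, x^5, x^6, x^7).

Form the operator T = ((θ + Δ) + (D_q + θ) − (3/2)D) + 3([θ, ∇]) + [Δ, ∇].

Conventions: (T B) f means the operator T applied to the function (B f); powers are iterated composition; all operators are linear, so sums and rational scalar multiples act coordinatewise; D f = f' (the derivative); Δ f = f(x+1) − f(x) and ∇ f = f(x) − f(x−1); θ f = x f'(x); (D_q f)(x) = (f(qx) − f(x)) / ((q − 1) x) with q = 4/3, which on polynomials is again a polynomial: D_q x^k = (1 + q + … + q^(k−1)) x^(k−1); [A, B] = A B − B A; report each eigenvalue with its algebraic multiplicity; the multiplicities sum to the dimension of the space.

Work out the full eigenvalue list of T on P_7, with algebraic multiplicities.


image of 1: 0
image of x: 2x - 5/2
image of x^2: 4x^2 - (14/3)x + 7
image of x^3: 6x^3 - (115/18)x^2 + 21x - 8
image of x^4: 8x^4 - (203/27)x^3 + 42x^2 - 32x + 13
image of x^5: 10x^5 - (1273/162)x^4 + 70x^3 - 80x^2 + 65x - 14
image of x^6: 12x^6 - (1736/243)x^5 + 105x^4 - 160x^3 + 195x^2 - 84x + 19
image of x^7: 14x^7 - (7327/1458)x^6 + 147x^5 - 280x^4 + 455x^3 - 294x^2 + 133x - 20
the matrix is upper triangular; its diagonal is (0, 2, 4, 6, 8, 10, 12, 14)
for a triangular matrix the eigenvalues are the diagonal entries, with algebraic multiplicity their repetition count

λ = 0 (multiplicity 1), λ = 2 (multiplicity 1), λ = 4 (multiplicity 1), λ = 6 (multiplicity 1), λ = 8 (multiplicity 1), λ = 10 (multiplicity 1), λ = 12 (multiplicity 1), λ = 14 (multiplicity 1)


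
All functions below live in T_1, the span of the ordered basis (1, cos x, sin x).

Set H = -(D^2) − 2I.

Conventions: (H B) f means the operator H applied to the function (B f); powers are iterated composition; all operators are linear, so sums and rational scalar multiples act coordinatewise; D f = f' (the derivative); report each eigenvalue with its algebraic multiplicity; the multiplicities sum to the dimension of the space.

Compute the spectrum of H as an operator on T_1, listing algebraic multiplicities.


λ = -2 (multiplicity 1), λ = -1 (multiplicity 2)

image of 1: -2
image of cos x: -cos x
image of sin x: -sin x
the matrix is diagonal; its diagonal is (-2, -1, -1)
for a triangular matrix the eigenvalues are the diagonal entries, with algebraic multiplicity their repetition count


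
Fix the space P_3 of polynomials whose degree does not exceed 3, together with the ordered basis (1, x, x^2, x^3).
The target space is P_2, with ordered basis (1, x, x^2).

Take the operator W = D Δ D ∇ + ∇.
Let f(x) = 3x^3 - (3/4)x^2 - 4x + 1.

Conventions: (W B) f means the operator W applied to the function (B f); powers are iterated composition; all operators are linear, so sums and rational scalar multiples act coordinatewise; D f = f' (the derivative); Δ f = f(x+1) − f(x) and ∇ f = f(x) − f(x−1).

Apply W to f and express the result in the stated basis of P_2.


the result is g(x) = 9x^2 - (21/2)x - 1/4

∇ f = 9x^2 - (21/2)x - 1/4
D ∇ f = 18x - 21/2
Δ D ∇ f = 18
D Δ D ∇ f = 0
∇ f = 9x^2 - (21/2)x - 1/4
(D Δ D ∇ + ∇) f = 9x^2 - (21/2)x - 1/4


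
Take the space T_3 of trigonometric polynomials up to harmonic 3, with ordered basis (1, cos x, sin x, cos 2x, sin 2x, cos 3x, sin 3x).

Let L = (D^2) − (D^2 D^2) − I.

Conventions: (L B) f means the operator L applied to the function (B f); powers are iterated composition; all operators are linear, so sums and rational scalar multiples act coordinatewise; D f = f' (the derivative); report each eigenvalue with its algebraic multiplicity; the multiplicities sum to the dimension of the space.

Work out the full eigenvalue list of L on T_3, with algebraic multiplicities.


λ = -91 (multiplicity 2), λ = -21 (multiplicity 2), λ = -3 (multiplicity 2), λ = -1 (multiplicity 1)

image of 1: -1
image of cos x: -3cos x
image of sin x: -3sin x
image of cos 2x: -21cos 2x
image of sin 2x: -21sin 2x
image of cos 3x: -91cos 3x
image of sin 3x: -91sin 3x
the matrix is diagonal; its diagonal is (-1, -3, -3, -21, -21, -91, -91)
for a triangular matrix the eigenvalues are the diagonal entries, with algebraic multiplicity their repetition count


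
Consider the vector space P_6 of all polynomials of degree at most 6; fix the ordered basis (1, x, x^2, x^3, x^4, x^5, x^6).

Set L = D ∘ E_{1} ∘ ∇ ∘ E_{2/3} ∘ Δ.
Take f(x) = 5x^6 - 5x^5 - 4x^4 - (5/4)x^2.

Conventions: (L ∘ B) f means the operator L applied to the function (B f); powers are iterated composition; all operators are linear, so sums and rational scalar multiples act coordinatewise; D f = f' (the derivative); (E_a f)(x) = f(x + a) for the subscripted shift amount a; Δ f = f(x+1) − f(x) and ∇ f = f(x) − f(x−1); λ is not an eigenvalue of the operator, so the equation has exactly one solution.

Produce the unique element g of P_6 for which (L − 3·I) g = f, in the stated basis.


write g with unknown coordinates in the stated basis and equate coefficients in (L − 3·I) g = f
solving from the highest basis element down gives g = -(5/3)x^6 + (5/3)x^5 + (4/3)x^4 - (200/3)x^3 - (3595/12)x^2 - (4204/9)x - 30910/81
check: L g = -200x^3 - 900x^2 - (4204/3)x - 30910/27
so L g − 3·g = 5x^6 - 5x^5 - 4x^4 - (5/4)x^2 = f ✓

the image equals g(x) = -(5/3)x^6 + (5/3)x^5 + (4/3)x^4 - (200/3)x^3 - (3595/12)x^2 - (4204/9)x - 30910/81


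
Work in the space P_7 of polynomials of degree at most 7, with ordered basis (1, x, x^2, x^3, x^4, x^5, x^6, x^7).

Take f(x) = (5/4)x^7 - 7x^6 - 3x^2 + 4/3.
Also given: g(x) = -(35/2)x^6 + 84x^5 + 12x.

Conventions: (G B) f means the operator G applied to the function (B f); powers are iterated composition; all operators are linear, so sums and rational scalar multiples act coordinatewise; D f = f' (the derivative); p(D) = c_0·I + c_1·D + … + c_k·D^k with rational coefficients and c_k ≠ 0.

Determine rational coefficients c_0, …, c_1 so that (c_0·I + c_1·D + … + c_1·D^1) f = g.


p(D) = -2·D, i.e. c_0 = 0, c_1 = -2

D^0 f = (5/4)x^7 - 7x^6 - 3x^2 + 4/3
D^1 f = (35/4)x^6 - 42x^5 - 6x
matching coefficients of g against c_0 f + c_1 Df + … from the top degree down determines the c_i
solution: c_0 = 0, c_1 = -2


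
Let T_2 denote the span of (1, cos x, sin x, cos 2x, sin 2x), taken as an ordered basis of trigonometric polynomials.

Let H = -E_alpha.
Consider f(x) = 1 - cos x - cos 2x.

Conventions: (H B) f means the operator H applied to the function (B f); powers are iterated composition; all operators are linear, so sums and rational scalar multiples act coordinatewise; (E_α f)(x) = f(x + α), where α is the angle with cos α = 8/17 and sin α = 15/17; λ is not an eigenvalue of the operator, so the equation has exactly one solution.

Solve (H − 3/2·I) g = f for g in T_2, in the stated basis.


write g with unknown coordinates in the stated basis and equate coefficients in (H − 3/2·I) g = f
solving from the highest basis element down gives g = -2/5 + (134/317)cos x + (60/317)sin x + (218/365)cos 2x + (192/365)sin 2x
check: H g = 2/5 - (116/317)cos x + (90/317)sin x - (38/365)cos 2x + (288/365)sin 2x
so H g − 3/2·g = 1 - cos x - cos 2x = f ✓

the image equals g(x) = -2/5 + (134/317)cos x + (60/317)sin x + (218/365)cos 2x + (192/365)sin 2x


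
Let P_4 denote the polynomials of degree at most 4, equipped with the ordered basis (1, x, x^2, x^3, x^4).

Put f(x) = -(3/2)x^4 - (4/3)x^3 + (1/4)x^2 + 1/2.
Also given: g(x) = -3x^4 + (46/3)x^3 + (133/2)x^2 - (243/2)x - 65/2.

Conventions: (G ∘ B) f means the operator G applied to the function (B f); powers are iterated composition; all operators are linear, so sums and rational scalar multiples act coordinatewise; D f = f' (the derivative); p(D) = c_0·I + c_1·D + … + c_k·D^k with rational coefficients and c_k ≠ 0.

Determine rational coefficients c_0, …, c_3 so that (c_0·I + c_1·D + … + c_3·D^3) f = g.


p(D) = 2·I − 3·D − 3·D^2 + 4·D^3, i.e. c_0 = 2, c_1 = -3, c_2 = -3, c_3 = 4

D^0 f = -(3/2)x^4 - (4/3)x^3 + (1/4)x^2 + 1/2
D^1 f = -6x^3 - 4x^2 + (1/2)x
D^2 f = -18x^2 - 8x + 1/2
D^3 f = -36x - 8
matching coefficients of g against c_0 f + c_1 Df + … from the top degree down determines the c_i
solution: c_0 = 2, c_1 = -3, c_2 = -3, c_3 = 4


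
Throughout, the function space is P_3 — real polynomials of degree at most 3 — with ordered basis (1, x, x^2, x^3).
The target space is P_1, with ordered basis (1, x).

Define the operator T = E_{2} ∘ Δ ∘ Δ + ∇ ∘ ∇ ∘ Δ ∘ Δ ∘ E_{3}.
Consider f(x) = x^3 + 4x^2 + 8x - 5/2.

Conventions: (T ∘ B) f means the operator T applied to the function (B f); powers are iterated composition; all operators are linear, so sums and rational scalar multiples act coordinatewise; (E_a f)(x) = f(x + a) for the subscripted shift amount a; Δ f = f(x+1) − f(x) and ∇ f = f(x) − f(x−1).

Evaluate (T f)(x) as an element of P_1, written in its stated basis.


Δ f = 3x^2 + 11x + 13
Δ Δ f = 6x + 14
E_{2} Δ Δ f = 6x + 26
E_{3} f = x^3 + 13x^2 + 59x + 169/2
Δ E_{3} f = 3x^2 + 29x + 73
Δ Δ E_{3} f = 6x + 32
∇ (Δ ∘ Δ) E_{3} f = 6
∇ ∇ (Δ ∘ Δ) E_{3} f = 0
(E_{2} ∘ Δ ∘ Δ + ∇ ∘ ∇ ∘ Δ ∘ Δ ∘ E_{3}) f = 6x + 26

g(x) = 6x + 26


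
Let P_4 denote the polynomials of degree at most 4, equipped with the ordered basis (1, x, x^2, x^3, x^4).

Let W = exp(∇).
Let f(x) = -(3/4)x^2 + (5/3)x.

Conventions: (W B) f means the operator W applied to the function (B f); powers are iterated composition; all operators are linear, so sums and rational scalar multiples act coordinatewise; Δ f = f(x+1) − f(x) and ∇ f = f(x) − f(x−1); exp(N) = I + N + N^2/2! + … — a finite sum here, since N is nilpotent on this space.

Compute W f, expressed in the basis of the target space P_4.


g(x) = -(3/4)x^2 + (1/6)x + 5/3

order-1 term: -(3/2)x + 29/12
order-2 term: -3/4
the series for exp(∇) f terminates at order 2
exp(∇) f = -(3/4)x^2 + (1/6)x + 5/3


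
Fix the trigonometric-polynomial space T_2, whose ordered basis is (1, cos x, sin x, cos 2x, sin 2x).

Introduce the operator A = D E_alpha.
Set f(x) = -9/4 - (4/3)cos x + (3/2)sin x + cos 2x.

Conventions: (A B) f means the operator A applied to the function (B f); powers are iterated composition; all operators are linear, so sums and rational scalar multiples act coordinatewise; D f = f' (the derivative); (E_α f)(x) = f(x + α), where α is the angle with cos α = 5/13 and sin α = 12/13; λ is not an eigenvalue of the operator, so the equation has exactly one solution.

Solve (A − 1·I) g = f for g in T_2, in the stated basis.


the result is g(x) = 9/4 + (31/60)cos x - (53/60)sin x - (409/1325)cos 2x - (238/1325)sin 2x

write g with unknown coordinates in the stated basis and equate coefficients in (A − 1·I) g = f
solving from the highest basis element down gives g = 9/4 + (31/60)cos x - (53/60)sin x - (409/1325)cos 2x - (238/1325)sin 2x
check: A g = -(49/60)cos x + (37/60)sin x + (916/1325)cos 2x - (238/1325)sin 2x
so A g − 1·g = -9/4 - (4/3)cos x + (3/2)sin x + cos 2x = f ✓


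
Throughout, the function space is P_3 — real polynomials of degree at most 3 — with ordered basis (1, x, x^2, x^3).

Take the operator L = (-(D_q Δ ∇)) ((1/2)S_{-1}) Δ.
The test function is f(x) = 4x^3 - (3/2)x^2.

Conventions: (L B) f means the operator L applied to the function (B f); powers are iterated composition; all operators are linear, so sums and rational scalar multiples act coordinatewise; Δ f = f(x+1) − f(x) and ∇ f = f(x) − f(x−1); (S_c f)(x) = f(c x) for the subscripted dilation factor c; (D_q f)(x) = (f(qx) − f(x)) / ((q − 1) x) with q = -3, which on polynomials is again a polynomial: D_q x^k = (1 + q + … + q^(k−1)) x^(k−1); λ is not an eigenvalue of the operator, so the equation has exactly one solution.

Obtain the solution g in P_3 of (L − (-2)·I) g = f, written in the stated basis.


write g with unknown coordinates in the stated basis and equate coefficients in (L − (-2)·I) g = f
solving from the highest basis element down gives g = 2x^3 - (3/4)x^2
check: L g = 0
so L g − (-2)·g = 4x^3 - (3/2)x^2 = f ✓

g(x) = 2x^3 - (3/4)x^2


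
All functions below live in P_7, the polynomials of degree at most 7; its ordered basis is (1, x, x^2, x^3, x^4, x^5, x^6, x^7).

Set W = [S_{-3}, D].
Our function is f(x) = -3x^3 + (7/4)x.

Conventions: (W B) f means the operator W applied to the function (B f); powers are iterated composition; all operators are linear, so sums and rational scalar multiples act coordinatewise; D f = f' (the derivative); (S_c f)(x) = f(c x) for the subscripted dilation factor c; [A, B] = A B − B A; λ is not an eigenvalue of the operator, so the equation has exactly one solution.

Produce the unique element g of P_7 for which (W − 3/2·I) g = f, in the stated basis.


the image equals g(x) = 2x^3 + 144x^2 - (13831/6)x - 55324/9

write g with unknown coordinates in the stated basis and equate coefficients in (W − 3/2·I) g = f
solving from the highest basis element down gives g = 2x^3 + 144x^2 - (13831/6)x - 55324/9
check: W g = 216x^2 - 3456x - 27662/3
so W g − 3/2·g = -3x^3 + (7/4)x = f ✓


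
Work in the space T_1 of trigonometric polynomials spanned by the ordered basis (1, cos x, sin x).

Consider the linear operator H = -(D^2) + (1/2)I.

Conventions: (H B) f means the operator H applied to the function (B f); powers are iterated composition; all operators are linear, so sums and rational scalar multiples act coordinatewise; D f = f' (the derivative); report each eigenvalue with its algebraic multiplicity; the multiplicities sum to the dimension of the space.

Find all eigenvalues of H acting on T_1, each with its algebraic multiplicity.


image of 1: 1/2
image of cos x: (3/2)cos x
image of sin x: (3/2)sin x
the matrix is diagonal; its diagonal is (1/2, 3/2, 3/2)
for a triangular matrix the eigenvalues are the diagonal entries, with algebraic multiplicity their repetition count

λ = 1/2 (multiplicity 1), λ = 3/2 (multiplicity 2)


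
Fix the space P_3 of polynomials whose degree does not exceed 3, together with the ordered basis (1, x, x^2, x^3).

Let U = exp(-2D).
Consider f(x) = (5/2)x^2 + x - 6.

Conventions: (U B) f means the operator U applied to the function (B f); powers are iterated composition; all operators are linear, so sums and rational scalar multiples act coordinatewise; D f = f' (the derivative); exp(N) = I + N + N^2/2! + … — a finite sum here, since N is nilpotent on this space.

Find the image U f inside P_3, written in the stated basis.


order-1 term: -10x - 2
order-2 term: 10
the series for exp(-2D) f terminates at order 2
exp(-2D) f = (5/2)x^2 - 9x + 2

the result is g(x) = (5/2)x^2 - 9x + 2


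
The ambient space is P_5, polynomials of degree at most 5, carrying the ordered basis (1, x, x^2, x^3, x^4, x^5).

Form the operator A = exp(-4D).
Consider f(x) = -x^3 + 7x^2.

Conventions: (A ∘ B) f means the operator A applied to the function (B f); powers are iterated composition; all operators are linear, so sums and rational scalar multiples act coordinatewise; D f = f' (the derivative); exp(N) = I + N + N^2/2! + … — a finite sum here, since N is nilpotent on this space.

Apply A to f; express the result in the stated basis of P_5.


order-1 term: 12x^2 - 56x
order-2 term: -48x + 112
order-3 term: 64
the series for exp(-4D) f terminates at order 3
exp(-4D) f = -x^3 + 19x^2 - 104x + 176

the image equals g(x) = -x^3 + 19x^2 - 104x + 176


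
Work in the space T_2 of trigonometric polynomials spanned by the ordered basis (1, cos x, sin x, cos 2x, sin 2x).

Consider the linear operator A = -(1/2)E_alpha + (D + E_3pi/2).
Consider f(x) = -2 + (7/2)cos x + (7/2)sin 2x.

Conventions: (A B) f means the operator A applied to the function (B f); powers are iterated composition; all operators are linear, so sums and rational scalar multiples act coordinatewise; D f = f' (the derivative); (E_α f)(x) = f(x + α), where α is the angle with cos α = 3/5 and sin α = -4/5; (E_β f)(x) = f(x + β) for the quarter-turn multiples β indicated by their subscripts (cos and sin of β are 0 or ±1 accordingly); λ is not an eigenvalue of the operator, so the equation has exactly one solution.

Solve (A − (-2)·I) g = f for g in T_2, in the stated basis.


g(x) = -4/5 + (119/61)cos x + (28/61)sin x - (868/745)cos 2x + (399/745)sin 2x

write g with unknown coordinates in the stated basis and equate coefficients in (A − (-2)·I) g = f
solving from the highest basis element down gives g = -4/5 + (119/61)cos x + (28/61)sin x - (868/745)cos 2x + (399/745)sin 2x
check: A g = -2/5 - (49/122)cos x - (56/61)sin x + (1736/745)cos 2x + (3619/1490)sin 2x
so A g − (-2)·g = -2 + (7/2)cos x + (7/2)sin 2x = f ✓


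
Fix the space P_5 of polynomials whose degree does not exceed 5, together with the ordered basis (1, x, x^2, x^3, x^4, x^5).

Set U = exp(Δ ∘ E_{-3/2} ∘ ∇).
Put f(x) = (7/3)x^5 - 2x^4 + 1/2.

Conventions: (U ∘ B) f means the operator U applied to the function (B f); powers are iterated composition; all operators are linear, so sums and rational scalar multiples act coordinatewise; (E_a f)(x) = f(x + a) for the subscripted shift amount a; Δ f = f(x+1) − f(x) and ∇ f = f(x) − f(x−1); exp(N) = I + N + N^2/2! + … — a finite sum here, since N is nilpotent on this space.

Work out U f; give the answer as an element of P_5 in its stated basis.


order-1 term: (140/3)x^3 - 234x^2 + (1231/3)x - 501/2
order-2 term: 140x - 444
the series for exp(Δ ∘ E_{-3/2} ∘ ∇) f terminates at order 2
exp(Δ ∘ E_{-3/2} ∘ ∇) f = (7/3)x^5 - 2x^4 + (140/3)x^3 - 234x^2 + (1651/3)x - 694

g(x) = (7/3)x^5 - 2x^4 + (140/3)x^3 - 234x^2 + (1651/3)x - 694


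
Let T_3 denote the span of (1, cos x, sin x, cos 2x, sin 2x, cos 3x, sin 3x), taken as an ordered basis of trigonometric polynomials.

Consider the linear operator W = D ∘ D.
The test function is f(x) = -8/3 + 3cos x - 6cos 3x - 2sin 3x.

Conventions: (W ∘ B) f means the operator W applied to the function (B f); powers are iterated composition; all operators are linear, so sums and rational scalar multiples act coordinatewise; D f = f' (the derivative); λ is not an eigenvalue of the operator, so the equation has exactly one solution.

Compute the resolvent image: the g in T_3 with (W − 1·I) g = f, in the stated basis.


write g with unknown coordinates in the stated basis and equate coefficients in (W − 1·I) g = f
solving from the highest basis element down gives g = 8/3 - (3/2)cos x + (3/5)cos 3x + (1/5)sin 3x
check: W g = (3/2)cos x - (27/5)cos 3x - (9/5)sin 3x
so W g − 1·g = -8/3 + 3cos x - 6cos 3x - 2sin 3x = f ✓

the image equals g(x) = 8/3 - (3/2)cos x + (3/5)cos 3x + (1/5)sin 3x
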